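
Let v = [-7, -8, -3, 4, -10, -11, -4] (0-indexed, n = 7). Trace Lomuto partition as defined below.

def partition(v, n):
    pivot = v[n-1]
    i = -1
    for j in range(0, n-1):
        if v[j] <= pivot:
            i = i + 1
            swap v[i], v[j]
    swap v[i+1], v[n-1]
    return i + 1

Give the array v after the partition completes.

pivot = v[6] = -4; i = -1
j=0: v[0]=-7 ≤ -4 → i=0, swap v[0],v[0] (no change) → [-7, -8, -3, 4, -10, -11, -4]
j=1: v[1]=-8 ≤ -4 → i=1, swap v[1],v[1] (no change) → [-7, -8, -3, 4, -10, -11, -4]
j=2: v[2]=-3 > -4 → no swap
j=3: v[3]=4 > -4 → no swap
j=4: v[4]=-10 ≤ -4 → i=2, swap v[2],v[4] → [-7, -8, -10, 4, -3, -11, -4]
j=5: v[5]=-11 ≤ -4 → i=3, swap v[3],v[5] → [-7, -8, -10, -11, -3, 4, -4]
final swap v[4],v[6] → [-7, -8, -10, -11, -4, 4, -3]; return 4

[-7, -8, -10, -11, -4, 4, -3]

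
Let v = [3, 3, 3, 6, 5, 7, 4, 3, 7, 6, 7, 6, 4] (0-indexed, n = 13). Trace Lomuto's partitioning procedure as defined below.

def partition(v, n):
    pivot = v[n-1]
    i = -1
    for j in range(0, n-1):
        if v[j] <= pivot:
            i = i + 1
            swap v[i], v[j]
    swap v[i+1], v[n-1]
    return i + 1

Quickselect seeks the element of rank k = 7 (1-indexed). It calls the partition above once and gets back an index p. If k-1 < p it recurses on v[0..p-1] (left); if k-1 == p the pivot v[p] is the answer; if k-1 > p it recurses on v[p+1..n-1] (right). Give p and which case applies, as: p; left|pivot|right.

pivot=4, i=-1
j=0: 3≤4, i=0, swap(0,0) ⇒ [3, 3, 3, 6, 5, 7, 4, 3, 7, 6, 7, 6, 4]
j=1: 3≤4, i=1, swap(1,1) ⇒ [3, 3, 3, 6, 5, 7, 4, 3, 7, 6, 7, 6, 4]
j=2: 3≤4, i=2, swap(2,2) ⇒ [3, 3, 3, 6, 5, 7, 4, 3, 7, 6, 7, 6, 4]
j=3: 6>4, skip
j=4: 5>4, skip
j=5: 7>4, skip
j=6: 4≤4, i=3, swap(3,6) ⇒ [3, 3, 3, 4, 5, 7, 6, 3, 7, 6, 7, 6, 4]
j=7: 3≤4, i=4, swap(4,7) ⇒ [3, 3, 3, 4, 3, 7, 6, 5, 7, 6, 7, 6, 4]
j=8: 7>4, skip
j=9: 6>4, skip
j=10: 7>4, skip
j=11: 6>4, skip
swap(5,12) ⇒ [3, 3, 3, 4, 3, 4, 6, 5, 7, 6, 7, 6, 7]; return 5
p = 5; k-1 = 6 > 5 ⇒ right

5; right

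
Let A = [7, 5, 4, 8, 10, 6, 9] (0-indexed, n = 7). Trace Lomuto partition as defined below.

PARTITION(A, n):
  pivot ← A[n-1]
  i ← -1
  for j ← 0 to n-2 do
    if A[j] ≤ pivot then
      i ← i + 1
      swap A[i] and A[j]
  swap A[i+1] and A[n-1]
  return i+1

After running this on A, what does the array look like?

[7, 5, 4, 8, 6, 9, 10]

pivot = A[6] = 9; i = -1
j=0: A[0]=7 ≤ 9 → i=0, swap A[0],A[0] (no change) → [7, 5, 4, 8, 10, 6, 9]
j=1: A[1]=5 ≤ 9 → i=1, swap A[1],A[1] (no change) → [7, 5, 4, 8, 10, 6, 9]
j=2: A[2]=4 ≤ 9 → i=2, swap A[2],A[2] (no change) → [7, 5, 4, 8, 10, 6, 9]
j=3: A[3]=8 ≤ 9 → i=3, swap A[3],A[3] (no change) → [7, 5, 4, 8, 10, 6, 9]
j=4: A[4]=10 > 9 → no swap
j=5: A[5]=6 ≤ 9 → i=4, swap A[4],A[5] → [7, 5, 4, 8, 6, 10, 9]
final swap A[5],A[6] → [7, 5, 4, 8, 6, 9, 10]; return 5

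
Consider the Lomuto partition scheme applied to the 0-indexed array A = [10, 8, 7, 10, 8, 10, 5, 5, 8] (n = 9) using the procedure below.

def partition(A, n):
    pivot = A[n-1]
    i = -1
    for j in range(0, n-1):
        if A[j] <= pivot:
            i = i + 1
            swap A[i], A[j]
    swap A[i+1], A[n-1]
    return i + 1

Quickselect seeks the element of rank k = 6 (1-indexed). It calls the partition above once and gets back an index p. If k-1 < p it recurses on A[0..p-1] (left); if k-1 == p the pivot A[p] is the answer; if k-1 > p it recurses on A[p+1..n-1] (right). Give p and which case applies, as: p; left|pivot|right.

5; pivot

pivot = A[8] = 8; i = -1
j=0: A[0]=10 > 8 → no swap
j=1: A[1]=8 ≤ 8 → i=0, swap A[0],A[1] → [8, 10, 7, 10, 8, 10, 5, 5, 8]
j=2: A[2]=7 ≤ 8 → i=1, swap A[1],A[2] → [8, 7, 10, 10, 8, 10, 5, 5, 8]
j=3: A[3]=10 > 8 → no swap
j=4: A[4]=8 ≤ 8 → i=2, swap A[2],A[4] → [8, 7, 8, 10, 10, 10, 5, 5, 8]
j=5: A[5]=10 > 8 → no swap
j=6: A[6]=5 ≤ 8 → i=3, swap A[3],A[6] → [8, 7, 8, 5, 10, 10, 10, 5, 8]
j=7: A[7]=5 ≤ 8 → i=4, swap A[4],A[7] → [8, 7, 8, 5, 5, 10, 10, 10, 8]
final swap A[5],A[8] → [8, 7, 8, 5, 5, 8, 10, 10, 10]; return 5
p = 5; k-1 = 5 == 5 ⇒ pivot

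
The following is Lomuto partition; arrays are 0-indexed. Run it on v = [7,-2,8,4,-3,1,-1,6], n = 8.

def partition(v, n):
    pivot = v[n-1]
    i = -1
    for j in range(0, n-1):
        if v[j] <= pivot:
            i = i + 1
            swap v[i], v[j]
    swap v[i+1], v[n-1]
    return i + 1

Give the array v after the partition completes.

pivot=6, i=-1
j=0: 7>6, skip
j=1: -2≤6, i=0, swap(0,1) ⇒ [-2,7,8,4,-3,1,-1,6]
j=2: 8>6, skip
j=3: 4≤6, i=1, swap(1,3) ⇒ [-2,4,8,7,-3,1,-1,6]
j=4: -3≤6, i=2, swap(2,4) ⇒ [-2,4,-3,7,8,1,-1,6]
j=5: 1≤6, i=3, swap(3,5) ⇒ [-2,4,-3,1,8,7,-1,6]
j=6: -1≤6, i=4, swap(4,6) ⇒ [-2,4,-3,1,-1,7,8,6]
swap(5,7) ⇒ [-2,4,-3,1,-1,6,8,7]; return 5

[-2,4,-3,1,-1,6,8,7]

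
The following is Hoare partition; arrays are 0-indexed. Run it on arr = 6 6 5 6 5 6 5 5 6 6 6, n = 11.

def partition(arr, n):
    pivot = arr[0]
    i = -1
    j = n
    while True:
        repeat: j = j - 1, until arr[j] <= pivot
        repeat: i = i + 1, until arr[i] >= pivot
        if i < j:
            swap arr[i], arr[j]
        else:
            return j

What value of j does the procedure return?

pivot = arr[0] = 6; i = -1, j = 11
j→10 (arr[10]=6≤6), i→0 (arr[0]=6≥6); i<j, swap → 6 6 5 6 5 6 5 5 6 6 6
j→9 (arr[9]=6≤6), i→1 (arr[1]=6≥6); i<j, swap → 6 6 5 6 5 6 5 5 6 6 6
j→8 (arr[8]=6≤6), i→3 (arr[3]=6≥6); i<j, swap → 6 6 5 6 5 6 5 5 6 6 6
j→7 (arr[7]=5≤6), i→5 (arr[5]=6≥6); i<j, swap → 6 6 5 6 5 5 5 6 6 6 6
j→6, i→7; i≥j, return j=6. arr = 6 6 5 6 5 5 5 6 6 6 6

6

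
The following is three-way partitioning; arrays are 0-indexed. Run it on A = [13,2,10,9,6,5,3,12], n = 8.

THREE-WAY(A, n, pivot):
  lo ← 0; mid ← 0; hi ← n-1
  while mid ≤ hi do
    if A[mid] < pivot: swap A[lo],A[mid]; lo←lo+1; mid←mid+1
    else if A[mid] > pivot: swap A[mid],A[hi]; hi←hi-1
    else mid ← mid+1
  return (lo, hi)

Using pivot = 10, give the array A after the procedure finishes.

[3,2,9,6,5,10,12,13]

pivot = 10; lo=0, mid=0, hi=7
A[mid]=13>10: swap A[0],A[7]; hi=6 → [12,2,10,9,6,5,3,13]
A[mid]=12>10: swap A[0],A[6]; hi=5 → [3,2,10,9,6,5,12,13]
A[mid]=3<10: swap A[0],A[0]; lo=1,mid=1 → [3,2,10,9,6,5,12,13]
A[mid]=2<10: swap A[1],A[1]; lo=2,mid=2 → [3,2,10,9,6,5,12,13]
A[mid]=10=10: mid=3
A[mid]=9<10: swap A[2],A[3]; lo=3,mid=4 → [3,2,9,10,6,5,12,13]
A[mid]=6<10: swap A[3],A[4]; lo=4,mid=5 → [3,2,9,6,10,5,12,13]
A[mid]=5<10: swap A[4],A[5]; lo=5,mid=6 → [3,2,9,6,5,10,12,13]
end: lo=5, hi=5; A = [3,2,9,6,5,10,12,13]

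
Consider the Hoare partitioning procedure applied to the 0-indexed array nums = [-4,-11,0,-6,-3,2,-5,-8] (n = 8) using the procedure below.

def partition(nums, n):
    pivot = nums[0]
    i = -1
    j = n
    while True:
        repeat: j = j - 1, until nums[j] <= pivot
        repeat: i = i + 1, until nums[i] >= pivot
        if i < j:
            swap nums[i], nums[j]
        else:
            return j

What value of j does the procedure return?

3

pivot=-4
j stops at 7 (-8), i stops at 0 (-4); swap ⇒ [-8,-11,0,-6,-3,2,-5,-4]
j stops at 6 (-5), i stops at 2 (0); swap ⇒ [-8,-11,-5,-6,-3,2,0,-4]
j stops at 3, i stops at 4; i≥j ⇒ return 3. nums=[-8,-11,-5,-6,-3,2,0,-4]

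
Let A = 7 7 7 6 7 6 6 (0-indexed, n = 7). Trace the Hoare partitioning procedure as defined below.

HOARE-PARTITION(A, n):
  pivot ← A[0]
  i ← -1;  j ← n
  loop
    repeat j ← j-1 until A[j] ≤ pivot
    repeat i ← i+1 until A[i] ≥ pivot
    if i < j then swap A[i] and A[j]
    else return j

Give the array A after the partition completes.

pivot = A[0] = 7; i = -1, j = 7
j→6 (A[6]=6≤7), i→0 (A[0]=7≥7); i<j, swap → 6 7 7 6 7 6 7
j→5 (A[5]=6≤7), i→1 (A[1]=7≥7); i<j, swap → 6 6 7 6 7 7 7
j→4 (A[4]=7≤7), i→2 (A[2]=7≥7); i<j, swap → 6 6 7 6 7 7 7
j→3, i→4; i≥j, return j=3. A = 6 6 7 6 7 7 7

6 6 7 6 7 7 7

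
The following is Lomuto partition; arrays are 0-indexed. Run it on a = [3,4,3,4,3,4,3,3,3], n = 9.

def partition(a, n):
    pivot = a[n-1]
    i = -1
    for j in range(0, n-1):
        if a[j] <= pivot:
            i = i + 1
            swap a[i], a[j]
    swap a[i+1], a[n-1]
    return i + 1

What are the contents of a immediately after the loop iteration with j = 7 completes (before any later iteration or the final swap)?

[3,3,3,3,3,4,4,4,3]

pivot = a[8] = 3; i = -1
j=0: a[0]=3 ≤ 3 → i=0, swap a[0],a[0] (no change) → [3,4,3,4,3,4,3,3,3]
j=1: a[1]=4 > 3 → no swap
j=2: a[2]=3 ≤ 3 → i=1, swap a[1],a[2] → [3,3,4,4,3,4,3,3,3]
j=3: a[3]=4 > 3 → no swap
j=4: a[4]=3 ≤ 3 → i=2, swap a[2],a[4] → [3,3,3,4,4,4,3,3,3]
j=5: a[5]=4 > 3 → no swap
j=6: a[6]=3 ≤ 3 → i=3, swap a[3],a[6] → [3,3,3,3,4,4,4,3,3]
j=7: a[7]=3 ≤ 3 → i=4, swap a[4],a[7] → [3,3,3,3,3,4,4,4,3]
(after j=7) a = [3,3,3,3,3,4,4,4,3]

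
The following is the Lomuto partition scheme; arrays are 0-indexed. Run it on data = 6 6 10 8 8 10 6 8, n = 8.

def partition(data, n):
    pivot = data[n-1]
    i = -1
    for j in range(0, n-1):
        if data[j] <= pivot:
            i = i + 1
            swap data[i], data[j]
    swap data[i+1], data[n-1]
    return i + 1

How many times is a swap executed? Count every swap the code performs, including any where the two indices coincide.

pivot = data[7] = 8; i = -1
j=0: data[0]=6 ≤ 8 → i=0, swap data[0],data[0] (no change) → 6 6 10 8 8 10 6 8
j=1: data[1]=6 ≤ 8 → i=1, swap data[1],data[1] (no change) → 6 6 10 8 8 10 6 8
j=2: data[2]=10 > 8 → no swap
j=3: data[3]=8 ≤ 8 → i=2, swap data[2],data[3] → 6 6 8 10 8 10 6 8
j=4: data[4]=8 ≤ 8 → i=3, swap data[3],data[4] → 6 6 8 8 10 10 6 8
j=5: data[5]=10 > 8 → no swap
j=6: data[6]=6 ≤ 8 → i=4, swap data[4],data[6] → 6 6 8 8 6 10 10 8
final swap data[5],data[7] → 6 6 8 8 6 8 10 10; return 5

6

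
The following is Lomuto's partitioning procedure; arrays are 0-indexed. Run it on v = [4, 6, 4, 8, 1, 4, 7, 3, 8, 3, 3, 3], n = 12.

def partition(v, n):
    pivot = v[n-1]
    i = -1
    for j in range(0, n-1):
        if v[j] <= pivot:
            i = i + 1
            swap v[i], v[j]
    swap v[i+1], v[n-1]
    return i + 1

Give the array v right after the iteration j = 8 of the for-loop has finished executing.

[1, 3, 4, 8, 4, 4, 7, 6, 8, 3, 3, 3]

pivot=3, i=-1
j=0: 4>3, skip
j=1: 6>3, skip
j=2: 4>3, skip
j=3: 8>3, skip
j=4: 1≤3, i=0, swap(0,4) ⇒ [1, 6, 4, 8, 4, 4, 7, 3, 8, 3, 3, 3]
j=5: 4>3, skip
j=6: 7>3, skip
j=7: 3≤3, i=1, swap(1,7) ⇒ [1, 3, 4, 8, 4, 4, 7, 6, 8, 3, 3, 3]
j=8: 8>3, skip
(after j=8) v = [1, 3, 4, 8, 4, 4, 7, 6, 8, 3, 3, 3]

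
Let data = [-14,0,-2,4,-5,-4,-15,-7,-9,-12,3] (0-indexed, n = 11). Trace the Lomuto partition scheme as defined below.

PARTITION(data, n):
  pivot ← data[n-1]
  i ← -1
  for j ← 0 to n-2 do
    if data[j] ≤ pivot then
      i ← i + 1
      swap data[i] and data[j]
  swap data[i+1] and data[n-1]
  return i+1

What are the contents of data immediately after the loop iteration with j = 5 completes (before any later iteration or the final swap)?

[-14,0,-2,-5,-4,4,-15,-7,-9,-12,3]

pivot = data[10] = 3; i = -1
j=0: data[0]=-14 ≤ 3 → i=0, swap data[0],data[0] (no change) → [-14,0,-2,4,-5,-4,-15,-7,-9,-12,3]
j=1: data[1]=0 ≤ 3 → i=1, swap data[1],data[1] (no change) → [-14,0,-2,4,-5,-4,-15,-7,-9,-12,3]
j=2: data[2]=-2 ≤ 3 → i=2, swap data[2],data[2] (no change) → [-14,0,-2,4,-5,-4,-15,-7,-9,-12,3]
j=3: data[3]=4 > 3 → no swap
j=4: data[4]=-5 ≤ 3 → i=3, swap data[3],data[4] → [-14,0,-2,-5,4,-4,-15,-7,-9,-12,3]
j=5: data[5]=-4 ≤ 3 → i=4, swap data[4],data[5] → [-14,0,-2,-5,-4,4,-15,-7,-9,-12,3]
(after j=5) data = [-14,0,-2,-5,-4,4,-15,-7,-9,-12,3]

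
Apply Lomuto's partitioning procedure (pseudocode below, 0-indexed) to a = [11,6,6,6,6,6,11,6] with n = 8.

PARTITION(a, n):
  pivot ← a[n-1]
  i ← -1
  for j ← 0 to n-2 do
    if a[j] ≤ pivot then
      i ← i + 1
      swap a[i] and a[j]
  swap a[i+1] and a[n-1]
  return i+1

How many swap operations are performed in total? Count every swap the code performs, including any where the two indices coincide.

pivot = a[7] = 6; i = -1
j=0: a[0]=11 > 6 → no swap
j=1: a[1]=6 ≤ 6 → i=0, swap a[0],a[1] → [6,11,6,6,6,6,11,6]
j=2: a[2]=6 ≤ 6 → i=1, swap a[1],a[2] → [6,6,11,6,6,6,11,6]
j=3: a[3]=6 ≤ 6 → i=2, swap a[2],a[3] → [6,6,6,11,6,6,11,6]
j=4: a[4]=6 ≤ 6 → i=3, swap a[3],a[4] → [6,6,6,6,11,6,11,6]
j=5: a[5]=6 ≤ 6 → i=4, swap a[4],a[5] → [6,6,6,6,6,11,11,6]
j=6: a[6]=11 > 6 → no swap
final swap a[5],a[7] → [6,6,6,6,6,6,11,11]; return 5

6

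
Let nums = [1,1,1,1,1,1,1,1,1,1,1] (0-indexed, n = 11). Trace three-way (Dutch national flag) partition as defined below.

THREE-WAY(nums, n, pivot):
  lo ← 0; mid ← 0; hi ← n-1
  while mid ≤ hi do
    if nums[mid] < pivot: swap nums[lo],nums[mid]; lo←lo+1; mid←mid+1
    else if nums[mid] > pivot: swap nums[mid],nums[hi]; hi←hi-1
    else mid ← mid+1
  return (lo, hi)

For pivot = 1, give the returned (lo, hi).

(0, 10)

lo=0 mid=0 hi=10
1=1: mid=1
1=1: mid=2
1=1: mid=3
1=1: mid=4
1=1: mid=5
1=1: mid=6
1=1: mid=7
1=1: mid=8
1=1: mid=9
1=1: mid=10
1=1: mid=11
done. lo=0 hi=10; nums=[1,1,1,1,1,1,1,1,1,1,1]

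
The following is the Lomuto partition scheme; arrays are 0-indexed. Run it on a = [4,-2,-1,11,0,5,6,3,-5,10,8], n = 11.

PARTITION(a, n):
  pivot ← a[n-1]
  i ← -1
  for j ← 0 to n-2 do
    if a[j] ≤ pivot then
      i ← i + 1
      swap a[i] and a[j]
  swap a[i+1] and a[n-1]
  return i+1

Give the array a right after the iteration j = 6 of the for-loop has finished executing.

[4,-2,-1,0,5,6,11,3,-5,10,8]

pivot=8, i=-1
j=0: 4≤8, i=0, swap(0,0) ⇒ [4,-2,-1,11,0,5,6,3,-5,10,8]
j=1: -2≤8, i=1, swap(1,1) ⇒ [4,-2,-1,11,0,5,6,3,-5,10,8]
j=2: -1≤8, i=2, swap(2,2) ⇒ [4,-2,-1,11,0,5,6,3,-5,10,8]
j=3: 11>8, skip
j=4: 0≤8, i=3, swap(3,4) ⇒ [4,-2,-1,0,11,5,6,3,-5,10,8]
j=5: 5≤8, i=4, swap(4,5) ⇒ [4,-2,-1,0,5,11,6,3,-5,10,8]
j=6: 6≤8, i=5, swap(5,6) ⇒ [4,-2,-1,0,5,6,11,3,-5,10,8]
(after j=6) a = [4,-2,-1,0,5,6,11,3,-5,10,8]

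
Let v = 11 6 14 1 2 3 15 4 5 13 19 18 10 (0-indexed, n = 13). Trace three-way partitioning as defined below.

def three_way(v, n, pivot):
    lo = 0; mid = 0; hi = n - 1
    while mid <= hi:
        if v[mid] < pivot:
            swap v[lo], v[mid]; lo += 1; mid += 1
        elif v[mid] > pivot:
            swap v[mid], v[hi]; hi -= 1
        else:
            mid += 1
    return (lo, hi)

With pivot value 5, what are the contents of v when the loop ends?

4 3 1 2 5 15 14 6 13 19 18 10 11

lo=0 mid=0 hi=12
11>5: swap(0,12), hi=11 ⇒ 10 6 14 1 2 3 15 4 5 13 19 18 11
10>5: swap(0,11), hi=10 ⇒ 18 6 14 1 2 3 15 4 5 13 19 10 11
18>5: swap(0,10), hi=9 ⇒ 19 6 14 1 2 3 15 4 5 13 18 10 11
19>5: swap(0,9), hi=8 ⇒ 13 6 14 1 2 3 15 4 5 19 18 10 11
13>5: swap(0,8), hi=7 ⇒ 5 6 14 1 2 3 15 4 13 19 18 10 11
5=5: mid=1
6>5: swap(1,7), hi=6 ⇒ 5 4 14 1 2 3 15 6 13 19 18 10 11
4<5: swap(0,1), lo=1 mid=2 ⇒ 4 5 14 1 2 3 15 6 13 19 18 10 11
14>5: swap(2,6), hi=5 ⇒ 4 5 15 1 2 3 14 6 13 19 18 10 11
15>5: swap(2,5), hi=4 ⇒ 4 5 3 1 2 15 14 6 13 19 18 10 11
3<5: swap(1,2), lo=2 mid=3 ⇒ 4 3 5 1 2 15 14 6 13 19 18 10 11
1<5: swap(2,3), lo=3 mid=4 ⇒ 4 3 1 5 2 15 14 6 13 19 18 10 11
2<5: swap(3,4), lo=4 mid=5 ⇒ 4 3 1 2 5 15 14 6 13 19 18 10 11
done. lo=4 hi=4; v=4 3 1 2 5 15 14 6 13 19 18 10 11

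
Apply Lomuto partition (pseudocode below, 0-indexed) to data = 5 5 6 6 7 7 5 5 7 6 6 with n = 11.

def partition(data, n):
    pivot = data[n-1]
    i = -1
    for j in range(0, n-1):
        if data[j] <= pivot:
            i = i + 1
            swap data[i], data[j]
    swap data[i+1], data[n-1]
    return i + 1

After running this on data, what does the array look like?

5 5 6 6 5 5 6 6 7 7 7

pivot=6, i=-1
j=0: 5≤6, i=0, swap(0,0) ⇒ 5 5 6 6 7 7 5 5 7 6 6
j=1: 5≤6, i=1, swap(1,1) ⇒ 5 5 6 6 7 7 5 5 7 6 6
j=2: 6≤6, i=2, swap(2,2) ⇒ 5 5 6 6 7 7 5 5 7 6 6
j=3: 6≤6, i=3, swap(3,3) ⇒ 5 5 6 6 7 7 5 5 7 6 6
j=4: 7>6, skip
j=5: 7>6, skip
j=6: 5≤6, i=4, swap(4,6) ⇒ 5 5 6 6 5 7 7 5 7 6 6
j=7: 5≤6, i=5, swap(5,7) ⇒ 5 5 6 6 5 5 7 7 7 6 6
j=8: 7>6, skip
j=9: 6≤6, i=6, swap(6,9) ⇒ 5 5 6 6 5 5 6 7 7 7 6
swap(7,10) ⇒ 5 5 6 6 5 5 6 6 7 7 7; return 7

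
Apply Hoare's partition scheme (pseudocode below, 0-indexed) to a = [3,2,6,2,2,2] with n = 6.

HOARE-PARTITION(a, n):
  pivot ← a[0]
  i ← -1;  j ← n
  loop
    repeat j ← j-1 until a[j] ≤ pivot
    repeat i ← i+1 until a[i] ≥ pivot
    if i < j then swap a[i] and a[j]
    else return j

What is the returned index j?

3

pivot=3
j stops at 5 (2), i stops at 0 (3); swap ⇒ [2,2,6,2,2,3]
j stops at 4 (2), i stops at 2 (6); swap ⇒ [2,2,2,2,6,3]
j stops at 3, i stops at 4; i≥j ⇒ return 3. a=[2,2,2,2,6,3]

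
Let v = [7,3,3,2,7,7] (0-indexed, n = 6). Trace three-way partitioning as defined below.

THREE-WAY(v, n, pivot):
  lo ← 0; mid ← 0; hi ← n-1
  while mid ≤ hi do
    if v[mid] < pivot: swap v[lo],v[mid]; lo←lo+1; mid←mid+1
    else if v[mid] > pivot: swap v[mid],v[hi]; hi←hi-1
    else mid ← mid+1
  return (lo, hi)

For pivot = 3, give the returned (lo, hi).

lo=0 mid=0 hi=5
7>3: swap(0,5), hi=4 ⇒ [7,3,3,2,7,7]
7>3: swap(0,4), hi=3 ⇒ [7,3,3,2,7,7]
7>3: swap(0,3), hi=2 ⇒ [2,3,3,7,7,7]
2<3: swap(0,0), lo=1 mid=1 ⇒ [2,3,3,7,7,7]
3=3: mid=2
3=3: mid=3
done. lo=1 hi=2; v=[2,3,3,7,7,7]

(1, 2)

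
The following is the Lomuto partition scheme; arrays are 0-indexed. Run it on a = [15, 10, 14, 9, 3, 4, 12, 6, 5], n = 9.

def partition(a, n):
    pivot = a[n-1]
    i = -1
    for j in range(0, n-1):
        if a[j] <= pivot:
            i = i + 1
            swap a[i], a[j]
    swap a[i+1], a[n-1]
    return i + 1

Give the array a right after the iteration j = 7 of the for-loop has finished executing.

pivot = a[8] = 5; i = -1
j=0: a[0]=15 > 5 → no swap
j=1: a[1]=10 > 5 → no swap
j=2: a[2]=14 > 5 → no swap
j=3: a[3]=9 > 5 → no swap
j=4: a[4]=3 ≤ 5 → i=0, swap a[0],a[4] → [3, 10, 14, 9, 15, 4, 12, 6, 5]
j=5: a[5]=4 ≤ 5 → i=1, swap a[1],a[5] → [3, 4, 14, 9, 15, 10, 12, 6, 5]
j=6: a[6]=12 > 5 → no swap
j=7: a[7]=6 > 5 → no swap
(after j=7) a = [3, 4, 14, 9, 15, 10, 12, 6, 5]

[3, 4, 14, 9, 15, 10, 12, 6, 5]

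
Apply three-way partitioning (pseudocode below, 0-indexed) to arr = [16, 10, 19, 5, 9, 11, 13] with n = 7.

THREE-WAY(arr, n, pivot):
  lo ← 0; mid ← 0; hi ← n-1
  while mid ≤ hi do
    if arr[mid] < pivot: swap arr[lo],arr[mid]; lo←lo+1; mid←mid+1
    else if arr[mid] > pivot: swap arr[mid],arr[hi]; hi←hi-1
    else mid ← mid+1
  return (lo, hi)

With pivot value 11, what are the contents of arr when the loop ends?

lo=0 mid=0 hi=6
16>11: swap(0,6), hi=5 ⇒ [13, 10, 19, 5, 9, 11, 16]
13>11: swap(0,5), hi=4 ⇒ [11, 10, 19, 5, 9, 13, 16]
11=11: mid=1
10<11: swap(0,1), lo=1 mid=2 ⇒ [10, 11, 19, 5, 9, 13, 16]
19>11: swap(2,4), hi=3 ⇒ [10, 11, 9, 5, 19, 13, 16]
9<11: swap(1,2), lo=2 mid=3 ⇒ [10, 9, 11, 5, 19, 13, 16]
5<11: swap(2,3), lo=3 mid=4 ⇒ [10, 9, 5, 11, 19, 13, 16]
done. lo=3 hi=3; arr=[10, 9, 5, 11, 19, 13, 16]

[10, 9, 5, 11, 19, 13, 16]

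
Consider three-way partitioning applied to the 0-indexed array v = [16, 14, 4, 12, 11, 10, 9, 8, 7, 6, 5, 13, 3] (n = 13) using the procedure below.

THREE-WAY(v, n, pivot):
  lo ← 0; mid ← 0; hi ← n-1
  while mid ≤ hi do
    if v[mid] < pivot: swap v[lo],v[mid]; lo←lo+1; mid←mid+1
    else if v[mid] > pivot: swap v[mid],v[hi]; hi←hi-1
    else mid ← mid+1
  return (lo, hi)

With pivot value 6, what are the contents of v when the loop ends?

pivot = 6; lo=0, mid=0, hi=12
v[mid]=16>6: swap v[0],v[12]; hi=11 → [3, 14, 4, 12, 11, 10, 9, 8, 7, 6, 5, 13, 16]
v[mid]=3<6: swap v[0],v[0]; lo=1,mid=1 → [3, 14, 4, 12, 11, 10, 9, 8, 7, 6, 5, 13, 16]
v[mid]=14>6: swap v[1],v[11]; hi=10 → [3, 13, 4, 12, 11, 10, 9, 8, 7, 6, 5, 14, 16]
v[mid]=13>6: swap v[1],v[10]; hi=9 → [3, 5, 4, 12, 11, 10, 9, 8, 7, 6, 13, 14, 16]
v[mid]=5<6: swap v[1],v[1]; lo=2,mid=2 → [3, 5, 4, 12, 11, 10, 9, 8, 7, 6, 13, 14, 16]
v[mid]=4<6: swap v[2],v[2]; lo=3,mid=3 → [3, 5, 4, 12, 11, 10, 9, 8, 7, 6, 13, 14, 16]
v[mid]=12>6: swap v[3],v[9]; hi=8 → [3, 5, 4, 6, 11, 10, 9, 8, 7, 12, 13, 14, 16]
v[mid]=6=6: mid=4
v[mid]=11>6: swap v[4],v[8]; hi=7 → [3, 5, 4, 6, 7, 10, 9, 8, 11, 12, 13, 14, 16]
v[mid]=7>6: swap v[4],v[7]; hi=6 → [3, 5, 4, 6, 8, 10, 9, 7, 11, 12, 13, 14, 16]
v[mid]=8>6: swap v[4],v[6]; hi=5 → [3, 5, 4, 6, 9, 10, 8, 7, 11, 12, 13, 14, 16]
v[mid]=9>6: swap v[4],v[5]; hi=4 → [3, 5, 4, 6, 10, 9, 8, 7, 11, 12, 13, 14, 16]
v[mid]=10>6: swap v[4],v[4]; hi=3 → [3, 5, 4, 6, 10, 9, 8, 7, 11, 12, 13, 14, 16]
end: lo=3, hi=3; v = [3, 5, 4, 6, 10, 9, 8, 7, 11, 12, 13, 14, 16]

[3, 5, 4, 6, 10, 9, 8, 7, 11, 12, 13, 14, 16]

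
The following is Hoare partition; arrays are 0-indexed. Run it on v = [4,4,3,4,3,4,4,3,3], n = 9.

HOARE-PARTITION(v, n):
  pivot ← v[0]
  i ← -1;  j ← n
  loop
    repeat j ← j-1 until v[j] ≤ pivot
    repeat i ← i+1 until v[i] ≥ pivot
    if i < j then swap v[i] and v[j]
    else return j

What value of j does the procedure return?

pivot = v[0] = 4; i = -1, j = 9
j→8 (v[8]=3≤4), i→0 (v[0]=4≥4); i<j, swap → [3,4,3,4,3,4,4,3,4]
j→7 (v[7]=3≤4), i→1 (v[1]=4≥4); i<j, swap → [3,3,3,4,3,4,4,4,4]
j→6 (v[6]=4≤4), i→3 (v[3]=4≥4); i<j, swap → [3,3,3,4,3,4,4,4,4]
j→5, i→5; i≥j, return j=5. v = [3,3,3,4,3,4,4,4,4]

5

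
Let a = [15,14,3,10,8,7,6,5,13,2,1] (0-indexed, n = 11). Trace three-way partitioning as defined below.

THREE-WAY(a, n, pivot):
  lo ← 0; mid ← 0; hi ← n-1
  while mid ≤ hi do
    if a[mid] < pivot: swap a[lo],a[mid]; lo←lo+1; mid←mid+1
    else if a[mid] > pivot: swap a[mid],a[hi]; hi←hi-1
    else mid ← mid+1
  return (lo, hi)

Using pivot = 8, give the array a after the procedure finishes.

[1,2,3,5,7,6,8,13,10,14,15]

lo=0 mid=0 hi=10
15>8: swap(0,10), hi=9 ⇒ [1,14,3,10,8,7,6,5,13,2,15]
1<8: swap(0,0), lo=1 mid=1 ⇒ [1,14,3,10,8,7,6,5,13,2,15]
14>8: swap(1,9), hi=8 ⇒ [1,2,3,10,8,7,6,5,13,14,15]
2<8: swap(1,1), lo=2 mid=2 ⇒ [1,2,3,10,8,7,6,5,13,14,15]
3<8: swap(2,2), lo=3 mid=3 ⇒ [1,2,3,10,8,7,6,5,13,14,15]
10>8: swap(3,8), hi=7 ⇒ [1,2,3,13,8,7,6,5,10,14,15]
13>8: swap(3,7), hi=6 ⇒ [1,2,3,5,8,7,6,13,10,14,15]
5<8: swap(3,3), lo=4 mid=4 ⇒ [1,2,3,5,8,7,6,13,10,14,15]
8=8: mid=5
7<8: swap(4,5), lo=5 mid=6 ⇒ [1,2,3,5,7,8,6,13,10,14,15]
6<8: swap(5,6), lo=6 mid=7 ⇒ [1,2,3,5,7,6,8,13,10,14,15]
done. lo=6 hi=6; a=[1,2,3,5,7,6,8,13,10,14,15]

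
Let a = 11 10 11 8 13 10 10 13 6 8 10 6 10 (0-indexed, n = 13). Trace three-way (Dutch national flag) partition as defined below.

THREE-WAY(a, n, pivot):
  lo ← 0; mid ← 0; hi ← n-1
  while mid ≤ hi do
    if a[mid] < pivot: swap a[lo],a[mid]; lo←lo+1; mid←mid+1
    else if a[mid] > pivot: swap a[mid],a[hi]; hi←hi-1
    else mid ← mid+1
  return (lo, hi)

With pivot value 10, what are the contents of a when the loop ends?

6 8 8 6 10 10 10 10 10 13 13 11 11

pivot = 10; lo=0, mid=0, hi=12
a[mid]=11>10: swap a[0],a[12]; hi=11 → 10 10 11 8 13 10 10 13 6 8 10 6 11
a[mid]=10=10: mid=1
a[mid]=10=10: mid=2
a[mid]=11>10: swap a[2],a[11]; hi=10 → 10 10 6 8 13 10 10 13 6 8 10 11 11
a[mid]=6<10: swap a[0],a[2]; lo=1,mid=3 → 6 10 10 8 13 10 10 13 6 8 10 11 11
a[mid]=8<10: swap a[1],a[3]; lo=2,mid=4 → 6 8 10 10 13 10 10 13 6 8 10 11 11
a[mid]=13>10: swap a[4],a[10]; hi=9 → 6 8 10 10 10 10 10 13 6 8 13 11 11
a[mid]=10=10: mid=5
a[mid]=10=10: mid=6
a[mid]=10=10: mid=7
a[mid]=13>10: swap a[7],a[9]; hi=8 → 6 8 10 10 10 10 10 8 6 13 13 11 11
a[mid]=8<10: swap a[2],a[7]; lo=3,mid=8 → 6 8 8 10 10 10 10 10 6 13 13 11 11
a[mid]=6<10: swap a[3],a[8]; lo=4,mid=9 → 6 8 8 6 10 10 10 10 10 13 13 11 11
end: lo=4, hi=8; a = 6 8 8 6 10 10 10 10 10 13 13 11 11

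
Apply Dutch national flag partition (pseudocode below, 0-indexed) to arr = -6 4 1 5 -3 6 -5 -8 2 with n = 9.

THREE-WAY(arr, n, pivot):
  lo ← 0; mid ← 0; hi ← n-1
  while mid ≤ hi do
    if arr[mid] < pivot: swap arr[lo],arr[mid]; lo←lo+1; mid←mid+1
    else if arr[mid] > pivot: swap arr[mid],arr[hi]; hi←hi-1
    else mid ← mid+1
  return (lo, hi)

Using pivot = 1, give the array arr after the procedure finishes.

-6 -8 -5 -3 1 6 5 2 4

pivot = 1; lo=0, mid=0, hi=8
arr[mid]=-6<1: swap arr[0],arr[0]; lo=1,mid=1 → -6 4 1 5 -3 6 -5 -8 2
arr[mid]=4>1: swap arr[1],arr[8]; hi=7 → -6 2 1 5 -3 6 -5 -8 4
arr[mid]=2>1: swap arr[1],arr[7]; hi=6 → -6 -8 1 5 -3 6 -5 2 4
arr[mid]=-8<1: swap arr[1],arr[1]; lo=2,mid=2 → -6 -8 1 5 -3 6 -5 2 4
arr[mid]=1=1: mid=3
arr[mid]=5>1: swap arr[3],arr[6]; hi=5 → -6 -8 1 -5 -3 6 5 2 4
arr[mid]=-5<1: swap arr[2],arr[3]; lo=3,mid=4 → -6 -8 -5 1 -3 6 5 2 4
arr[mid]=-3<1: swap arr[3],arr[4]; lo=4,mid=5 → -6 -8 -5 -3 1 6 5 2 4
arr[mid]=6>1: swap arr[5],arr[5]; hi=4 → -6 -8 -5 -3 1 6 5 2 4
end: lo=4, hi=4; arr = -6 -8 -5 -3 1 6 5 2 4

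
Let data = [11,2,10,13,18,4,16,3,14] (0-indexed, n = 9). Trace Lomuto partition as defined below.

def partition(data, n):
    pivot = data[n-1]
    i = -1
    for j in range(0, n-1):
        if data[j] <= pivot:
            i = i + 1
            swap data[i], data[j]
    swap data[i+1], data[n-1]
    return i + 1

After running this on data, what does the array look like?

pivot = data[8] = 14; i = -1
j=0: data[0]=11 ≤ 14 → i=0, swap data[0],data[0] (no change) → [11,2,10,13,18,4,16,3,14]
j=1: data[1]=2 ≤ 14 → i=1, swap data[1],data[1] (no change) → [11,2,10,13,18,4,16,3,14]
j=2: data[2]=10 ≤ 14 → i=2, swap data[2],data[2] (no change) → [11,2,10,13,18,4,16,3,14]
j=3: data[3]=13 ≤ 14 → i=3, swap data[3],data[3] (no change) → [11,2,10,13,18,4,16,3,14]
j=4: data[4]=18 > 14 → no swap
j=5: data[5]=4 ≤ 14 → i=4, swap data[4],data[5] → [11,2,10,13,4,18,16,3,14]
j=6: data[6]=16 > 14 → no swap
j=7: data[7]=3 ≤ 14 → i=5, swap data[5],data[7] → [11,2,10,13,4,3,16,18,14]
final swap data[6],data[8] → [11,2,10,13,4,3,14,18,16]; return 6

[11,2,10,13,4,3,14,18,16]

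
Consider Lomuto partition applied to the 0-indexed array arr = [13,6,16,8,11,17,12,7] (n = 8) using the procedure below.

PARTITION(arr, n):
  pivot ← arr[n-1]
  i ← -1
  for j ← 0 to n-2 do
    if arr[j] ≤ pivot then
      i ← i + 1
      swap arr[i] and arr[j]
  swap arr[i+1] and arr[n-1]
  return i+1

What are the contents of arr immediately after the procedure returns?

[6,7,16,8,11,17,12,13]

pivot = arr[7] = 7; i = -1
j=0: arr[0]=13 > 7 → no swap
j=1: arr[1]=6 ≤ 7 → i=0, swap arr[0],arr[1] → [6,13,16,8,11,17,12,7]
j=2: arr[2]=16 > 7 → no swap
j=3: arr[3]=8 > 7 → no swap
j=4: arr[4]=11 > 7 → no swap
j=5: arr[5]=17 > 7 → no swap
j=6: arr[6]=12 > 7 → no swap
final swap arr[1],arr[7] → [6,7,16,8,11,17,12,13]; return 1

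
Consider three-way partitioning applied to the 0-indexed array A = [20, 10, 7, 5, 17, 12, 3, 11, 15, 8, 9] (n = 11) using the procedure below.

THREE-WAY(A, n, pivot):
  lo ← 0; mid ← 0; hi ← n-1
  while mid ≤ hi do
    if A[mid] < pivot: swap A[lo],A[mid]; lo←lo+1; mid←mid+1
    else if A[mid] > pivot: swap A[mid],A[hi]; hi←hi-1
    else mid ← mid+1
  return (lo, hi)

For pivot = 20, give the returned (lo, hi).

pivot = 20; lo=0, mid=0, hi=10
A[mid]=20=20: mid=1
A[mid]=10<20: swap A[0],A[1]; lo=1,mid=2 → [10, 20, 7, 5, 17, 12, 3, 11, 15, 8, 9]
A[mid]=7<20: swap A[1],A[2]; lo=2,mid=3 → [10, 7, 20, 5, 17, 12, 3, 11, 15, 8, 9]
A[mid]=5<20: swap A[2],A[3]; lo=3,mid=4 → [10, 7, 5, 20, 17, 12, 3, 11, 15, 8, 9]
A[mid]=17<20: swap A[3],A[4]; lo=4,mid=5 → [10, 7, 5, 17, 20, 12, 3, 11, 15, 8, 9]
A[mid]=12<20: swap A[4],A[5]; lo=5,mid=6 → [10, 7, 5, 17, 12, 20, 3, 11, 15, 8, 9]
A[mid]=3<20: swap A[5],A[6]; lo=6,mid=7 → [10, 7, 5, 17, 12, 3, 20, 11, 15, 8, 9]
A[mid]=11<20: swap A[6],A[7]; lo=7,mid=8 → [10, 7, 5, 17, 12, 3, 11, 20, 15, 8, 9]
A[mid]=15<20: swap A[7],A[8]; lo=8,mid=9 → [10, 7, 5, 17, 12, 3, 11, 15, 20, 8, 9]
A[mid]=8<20: swap A[8],A[9]; lo=9,mid=10 → [10, 7, 5, 17, 12, 3, 11, 15, 8, 20, 9]
A[mid]=9<20: swap A[9],A[10]; lo=10,mid=11 → [10, 7, 5, 17, 12, 3, 11, 15, 8, 9, 20]
end: lo=10, hi=10; A = [10, 7, 5, 17, 12, 3, 11, 15, 8, 9, 20]

(10, 10)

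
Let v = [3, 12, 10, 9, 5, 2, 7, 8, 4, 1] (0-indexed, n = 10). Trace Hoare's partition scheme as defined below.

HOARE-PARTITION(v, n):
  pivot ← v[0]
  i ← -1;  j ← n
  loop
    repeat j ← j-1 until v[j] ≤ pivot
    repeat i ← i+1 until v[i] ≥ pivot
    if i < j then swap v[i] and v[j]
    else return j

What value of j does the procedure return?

1

pivot = v[0] = 3; i = -1, j = 10
j→9 (v[9]=1≤3), i→0 (v[0]=3≥3); i<j, swap → [1, 12, 10, 9, 5, 2, 7, 8, 4, 3]
j→5 (v[5]=2≤3), i→1 (v[1]=12≥3); i<j, swap → [1, 2, 10, 9, 5, 12, 7, 8, 4, 3]
j→1, i→2; i≥j, return j=1. v = [1, 2, 10, 9, 5, 12, 7, 8, 4, 3]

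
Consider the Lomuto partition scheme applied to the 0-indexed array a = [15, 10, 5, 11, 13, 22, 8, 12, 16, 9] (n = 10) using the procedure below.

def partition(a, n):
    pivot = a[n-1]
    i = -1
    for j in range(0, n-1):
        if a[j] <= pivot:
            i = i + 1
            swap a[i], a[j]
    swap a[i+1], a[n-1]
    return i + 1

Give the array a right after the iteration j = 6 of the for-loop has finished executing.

[5, 8, 15, 11, 13, 22, 10, 12, 16, 9]

pivot = a[9] = 9; i = -1
j=0: a[0]=15 > 9 → no swap
j=1: a[1]=10 > 9 → no swap
j=2: a[2]=5 ≤ 9 → i=0, swap a[0],a[2] → [5, 10, 15, 11, 13, 22, 8, 12, 16, 9]
j=3: a[3]=11 > 9 → no swap
j=4: a[4]=13 > 9 → no swap
j=5: a[5]=22 > 9 → no swap
j=6: a[6]=8 ≤ 9 → i=1, swap a[1],a[6] → [5, 8, 15, 11, 13, 22, 10, 12, 16, 9]
(after j=6) a = [5, 8, 15, 11, 13, 22, 10, 12, 16, 9]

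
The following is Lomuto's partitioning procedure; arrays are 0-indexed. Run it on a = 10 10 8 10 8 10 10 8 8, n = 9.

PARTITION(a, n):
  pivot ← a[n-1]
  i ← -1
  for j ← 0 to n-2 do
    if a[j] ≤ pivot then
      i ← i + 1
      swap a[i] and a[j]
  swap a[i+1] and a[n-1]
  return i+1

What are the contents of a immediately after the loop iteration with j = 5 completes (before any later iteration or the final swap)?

8 8 10 10 10 10 10 8 8

pivot=8, i=-1
j=0: 10>8, skip
j=1: 10>8, skip
j=2: 8≤8, i=0, swap(0,2) ⇒ 8 10 10 10 8 10 10 8 8
j=3: 10>8, skip
j=4: 8≤8, i=1, swap(1,4) ⇒ 8 8 10 10 10 10 10 8 8
j=5: 10>8, skip
(after j=5) a = 8 8 10 10 10 10 10 8 8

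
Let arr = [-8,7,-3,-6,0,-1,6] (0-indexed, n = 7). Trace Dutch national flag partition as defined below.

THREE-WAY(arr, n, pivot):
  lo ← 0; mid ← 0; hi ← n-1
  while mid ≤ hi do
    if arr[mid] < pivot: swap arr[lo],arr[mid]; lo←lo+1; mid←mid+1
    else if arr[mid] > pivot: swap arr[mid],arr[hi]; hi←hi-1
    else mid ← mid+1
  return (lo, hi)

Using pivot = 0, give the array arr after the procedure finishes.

lo=0 mid=0 hi=6
-8<0: swap(0,0), lo=1 mid=1 ⇒ [-8,7,-3,-6,0,-1,6]
7>0: swap(1,6), hi=5 ⇒ [-8,6,-3,-6,0,-1,7]
6>0: swap(1,5), hi=4 ⇒ [-8,-1,-3,-6,0,6,7]
-1<0: swap(1,1), lo=2 mid=2 ⇒ [-8,-1,-3,-6,0,6,7]
-3<0: swap(2,2), lo=3 mid=3 ⇒ [-8,-1,-3,-6,0,6,7]
-6<0: swap(3,3), lo=4 mid=4 ⇒ [-8,-1,-3,-6,0,6,7]
0=0: mid=5
done. lo=4 hi=4; arr=[-8,-1,-3,-6,0,6,7]

[-8,-1,-3,-6,0,6,7]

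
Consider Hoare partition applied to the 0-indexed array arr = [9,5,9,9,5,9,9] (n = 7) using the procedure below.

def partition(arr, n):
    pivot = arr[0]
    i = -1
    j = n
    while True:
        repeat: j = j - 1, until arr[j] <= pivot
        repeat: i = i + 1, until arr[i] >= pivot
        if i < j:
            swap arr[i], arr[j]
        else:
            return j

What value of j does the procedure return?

3

pivot = arr[0] = 9; i = -1, j = 7
j→6 (arr[6]=9≤9), i→0 (arr[0]=9≥9); i<j, swap → [9,5,9,9,5,9,9]
j→5 (arr[5]=9≤9), i→2 (arr[2]=9≥9); i<j, swap → [9,5,9,9,5,9,9]
j→4 (arr[4]=5≤9), i→3 (arr[3]=9≥9); i<j, swap → [9,5,9,5,9,9,9]
j→3, i→4; i≥j, return j=3. arr = [9,5,9,5,9,9,9]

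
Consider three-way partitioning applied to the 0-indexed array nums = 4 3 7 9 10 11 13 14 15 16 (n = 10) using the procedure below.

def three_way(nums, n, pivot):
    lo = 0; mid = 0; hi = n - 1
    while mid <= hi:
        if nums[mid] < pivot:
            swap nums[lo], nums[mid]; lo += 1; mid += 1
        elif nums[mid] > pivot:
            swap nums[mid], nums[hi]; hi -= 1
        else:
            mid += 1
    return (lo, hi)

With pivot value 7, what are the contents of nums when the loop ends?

pivot = 7; lo=0, mid=0, hi=9
nums[mid]=4<7: swap nums[0],nums[0]; lo=1,mid=1 → 4 3 7 9 10 11 13 14 15 16
nums[mid]=3<7: swap nums[1],nums[1]; lo=2,mid=2 → 4 3 7 9 10 11 13 14 15 16
nums[mid]=7=7: mid=3
nums[mid]=9>7: swap nums[3],nums[9]; hi=8 → 4 3 7 16 10 11 13 14 15 9
nums[mid]=16>7: swap nums[3],nums[8]; hi=7 → 4 3 7 15 10 11 13 14 16 9
nums[mid]=15>7: swap nums[3],nums[7]; hi=6 → 4 3 7 14 10 11 13 15 16 9
nums[mid]=14>7: swap nums[3],nums[6]; hi=5 → 4 3 7 13 10 11 14 15 16 9
nums[mid]=13>7: swap nums[3],nums[5]; hi=4 → 4 3 7 11 10 13 14 15 16 9
nums[mid]=11>7: swap nums[3],nums[4]; hi=3 → 4 3 7 10 11 13 14 15 16 9
nums[mid]=10>7: swap nums[3],nums[3]; hi=2 → 4 3 7 10 11 13 14 15 16 9
end: lo=2, hi=2; nums = 4 3 7 10 11 13 14 15 16 9

4 3 7 10 11 13 14 15 16 9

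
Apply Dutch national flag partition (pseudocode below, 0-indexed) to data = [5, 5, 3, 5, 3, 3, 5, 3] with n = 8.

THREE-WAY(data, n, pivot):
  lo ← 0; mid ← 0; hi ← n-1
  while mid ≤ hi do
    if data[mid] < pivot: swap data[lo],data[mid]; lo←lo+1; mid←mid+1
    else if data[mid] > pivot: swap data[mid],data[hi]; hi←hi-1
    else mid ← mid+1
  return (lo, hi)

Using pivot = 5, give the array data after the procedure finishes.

pivot = 5; lo=0, mid=0, hi=7
data[mid]=5=5: mid=1
data[mid]=5=5: mid=2
data[mid]=3<5: swap data[0],data[2]; lo=1,mid=3 → [3, 5, 5, 5, 3, 3, 5, 3]
data[mid]=5=5: mid=4
data[mid]=3<5: swap data[1],data[4]; lo=2,mid=5 → [3, 3, 5, 5, 5, 3, 5, 3]
data[mid]=3<5: swap data[2],data[5]; lo=3,mid=6 → [3, 3, 3, 5, 5, 5, 5, 3]
data[mid]=5=5: mid=7
data[mid]=3<5: swap data[3],data[7]; lo=4,mid=8 → [3, 3, 3, 3, 5, 5, 5, 5]
end: lo=4, hi=7; data = [3, 3, 3, 3, 5, 5, 5, 5]

[3, 3, 3, 3, 5, 5, 5, 5]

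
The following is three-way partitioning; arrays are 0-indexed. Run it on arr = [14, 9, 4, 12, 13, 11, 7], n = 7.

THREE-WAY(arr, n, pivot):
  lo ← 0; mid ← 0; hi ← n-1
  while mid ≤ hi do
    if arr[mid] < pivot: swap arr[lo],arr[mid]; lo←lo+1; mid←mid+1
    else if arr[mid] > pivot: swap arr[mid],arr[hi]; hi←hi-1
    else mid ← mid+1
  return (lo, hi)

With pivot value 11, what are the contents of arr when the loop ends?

lo=0 mid=0 hi=6
14>11: swap(0,6), hi=5 ⇒ [7, 9, 4, 12, 13, 11, 14]
7<11: swap(0,0), lo=1 mid=1 ⇒ [7, 9, 4, 12, 13, 11, 14]
9<11: swap(1,1), lo=2 mid=2 ⇒ [7, 9, 4, 12, 13, 11, 14]
4<11: swap(2,2), lo=3 mid=3 ⇒ [7, 9, 4, 12, 13, 11, 14]
12>11: swap(3,5), hi=4 ⇒ [7, 9, 4, 11, 13, 12, 14]
11=11: mid=4
13>11: swap(4,4), hi=3 ⇒ [7, 9, 4, 11, 13, 12, 14]
done. lo=3 hi=3; arr=[7, 9, 4, 11, 13, 12, 14]

[7, 9, 4, 11, 13, 12, 14]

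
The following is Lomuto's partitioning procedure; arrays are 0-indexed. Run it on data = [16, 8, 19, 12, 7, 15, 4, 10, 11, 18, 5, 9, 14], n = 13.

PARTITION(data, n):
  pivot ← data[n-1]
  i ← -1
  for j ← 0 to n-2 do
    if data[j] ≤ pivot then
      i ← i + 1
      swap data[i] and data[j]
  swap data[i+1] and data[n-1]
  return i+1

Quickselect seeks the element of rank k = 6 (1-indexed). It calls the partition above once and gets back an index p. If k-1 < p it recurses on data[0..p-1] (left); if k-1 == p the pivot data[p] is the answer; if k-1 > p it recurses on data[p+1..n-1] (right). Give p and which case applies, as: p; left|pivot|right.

pivot = data[12] = 14; i = -1
j=0: data[0]=16 > 14 → no swap
j=1: data[1]=8 ≤ 14 → i=0, swap data[0],data[1] → [8, 16, 19, 12, 7, 15, 4, 10, 11, 18, 5, 9, 14]
j=2: data[2]=19 > 14 → no swap
j=3: data[3]=12 ≤ 14 → i=1, swap data[1],data[3] → [8, 12, 19, 16, 7, 15, 4, 10, 11, 18, 5, 9, 14]
j=4: data[4]=7 ≤ 14 → i=2, swap data[2],data[4] → [8, 12, 7, 16, 19, 15, 4, 10, 11, 18, 5, 9, 14]
j=5: data[5]=15 > 14 → no swap
j=6: data[6]=4 ≤ 14 → i=3, swap data[3],data[6] → [8, 12, 7, 4, 19, 15, 16, 10, 11, 18, 5, 9, 14]
j=7: data[7]=10 ≤ 14 → i=4, swap data[4],data[7] → [8, 12, 7, 4, 10, 15, 16, 19, 11, 18, 5, 9, 14]
j=8: data[8]=11 ≤ 14 → i=5, swap data[5],data[8] → [8, 12, 7, 4, 10, 11, 16, 19, 15, 18, 5, 9, 14]
j=9: data[9]=18 > 14 → no swap
j=10: data[10]=5 ≤ 14 → i=6, swap data[6],data[10] → [8, 12, 7, 4, 10, 11, 5, 19, 15, 18, 16, 9, 14]
j=11: data[11]=9 ≤ 14 → i=7, swap data[7],data[11] → [8, 12, 7, 4, 10, 11, 5, 9, 15, 18, 16, 19, 14]
final swap data[8],data[12] → [8, 12, 7, 4, 10, 11, 5, 9, 14, 18, 16, 19, 15]; return 8
p = 8; k-1 = 5 < 8 ⇒ left

8; left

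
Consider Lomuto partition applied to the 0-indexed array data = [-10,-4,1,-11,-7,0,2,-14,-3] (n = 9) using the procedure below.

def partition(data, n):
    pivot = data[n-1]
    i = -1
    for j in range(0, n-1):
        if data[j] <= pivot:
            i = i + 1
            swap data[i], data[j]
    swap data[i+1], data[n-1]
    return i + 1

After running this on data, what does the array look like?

pivot = data[8] = -3; i = -1
j=0: data[0]=-10 ≤ -3 → i=0, swap data[0],data[0] (no change) → [-10,-4,1,-11,-7,0,2,-14,-3]
j=1: data[1]=-4 ≤ -3 → i=1, swap data[1],data[1] (no change) → [-10,-4,1,-11,-7,0,2,-14,-3]
j=2: data[2]=1 > -3 → no swap
j=3: data[3]=-11 ≤ -3 → i=2, swap data[2],data[3] → [-10,-4,-11,1,-7,0,2,-14,-3]
j=4: data[4]=-7 ≤ -3 → i=3, swap data[3],data[4] → [-10,-4,-11,-7,1,0,2,-14,-3]
j=5: data[5]=0 > -3 → no swap
j=6: data[6]=2 > -3 → no swap
j=7: data[7]=-14 ≤ -3 → i=4, swap data[4],data[7] → [-10,-4,-11,-7,-14,0,2,1,-3]
final swap data[5],data[8] → [-10,-4,-11,-7,-14,-3,2,1,0]; return 5

[-10,-4,-11,-7,-14,-3,2,1,0]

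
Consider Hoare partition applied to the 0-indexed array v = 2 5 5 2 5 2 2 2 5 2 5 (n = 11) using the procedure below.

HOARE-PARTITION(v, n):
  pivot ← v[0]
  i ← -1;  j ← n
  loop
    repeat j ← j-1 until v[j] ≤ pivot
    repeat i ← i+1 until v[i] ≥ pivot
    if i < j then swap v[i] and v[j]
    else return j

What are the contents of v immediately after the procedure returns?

pivot = v[0] = 2; i = -1, j = 11
j→9 (v[9]=2≤2), i→0 (v[0]=2≥2); i<j, swap → 2 5 5 2 5 2 2 2 5 2 5
j→7 (v[7]=2≤2), i→1 (v[1]=5≥2); i<j, swap → 2 2 5 2 5 2 2 5 5 2 5
j→6 (v[6]=2≤2), i→2 (v[2]=5≥2); i<j, swap → 2 2 2 2 5 2 5 5 5 2 5
j→5 (v[5]=2≤2), i→3 (v[3]=2≥2); i<j, swap → 2 2 2 2 5 2 5 5 5 2 5
j→3, i→4; i≥j, return j=3. v = 2 2 2 2 5 2 5 5 5 2 5

2 2 2 2 5 2 5 5 5 2 5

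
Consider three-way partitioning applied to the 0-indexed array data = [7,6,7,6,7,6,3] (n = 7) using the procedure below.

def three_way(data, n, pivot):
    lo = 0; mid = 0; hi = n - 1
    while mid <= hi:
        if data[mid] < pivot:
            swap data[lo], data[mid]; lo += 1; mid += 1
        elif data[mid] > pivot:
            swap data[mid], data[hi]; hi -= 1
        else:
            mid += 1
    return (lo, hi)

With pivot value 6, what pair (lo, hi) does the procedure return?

(1, 3)

lo=0 mid=0 hi=6
7>6: swap(0,6), hi=5 ⇒ [3,6,7,6,7,6,7]
3<6: swap(0,0), lo=1 mid=1 ⇒ [3,6,7,6,7,6,7]
6=6: mid=2
7>6: swap(2,5), hi=4 ⇒ [3,6,6,6,7,7,7]
6=6: mid=3
6=6: mid=4
7>6: swap(4,4), hi=3 ⇒ [3,6,6,6,7,7,7]
done. lo=1 hi=3; data=[3,6,6,6,7,7,7]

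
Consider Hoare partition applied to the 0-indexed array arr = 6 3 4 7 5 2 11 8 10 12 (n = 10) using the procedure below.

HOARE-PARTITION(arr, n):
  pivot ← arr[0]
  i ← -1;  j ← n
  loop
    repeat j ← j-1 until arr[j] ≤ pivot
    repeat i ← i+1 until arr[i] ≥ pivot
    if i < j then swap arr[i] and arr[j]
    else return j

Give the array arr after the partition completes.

2 3 4 5 7 6 11 8 10 12

pivot = arr[0] = 6; i = -1, j = 10
j→5 (arr[5]=2≤6), i→0 (arr[0]=6≥6); i<j, swap → 2 3 4 7 5 6 11 8 10 12
j→4 (arr[4]=5≤6), i→3 (arr[3]=7≥6); i<j, swap → 2 3 4 5 7 6 11 8 10 12
j→3, i→4; i≥j, return j=3. arr = 2 3 4 5 7 6 11 8 10 12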